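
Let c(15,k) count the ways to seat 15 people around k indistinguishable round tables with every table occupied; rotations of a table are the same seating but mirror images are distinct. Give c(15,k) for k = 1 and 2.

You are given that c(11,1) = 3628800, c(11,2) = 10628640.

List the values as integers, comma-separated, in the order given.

i=12: T(12,1)=0+11·3628800=39916800 | T(12,2)=3628800+11·10628640=120543840
i=13: T(13,1)=0+12·39916800=479001600 | T(13,2)=39916800+12·120543840=1486442880
i=14: T(14,1)=0+13·479001600=6227020800 | T(14,2)=479001600+13·1486442880=19802759040
i=15: T(15,1)=0+14·6227020800=87178291200 | T(15,2)=6227020800+14·19802759040=283465647360
Read c(15,1) = 87178291200, c(15,2) = 283465647360.

87178291200, 283465647360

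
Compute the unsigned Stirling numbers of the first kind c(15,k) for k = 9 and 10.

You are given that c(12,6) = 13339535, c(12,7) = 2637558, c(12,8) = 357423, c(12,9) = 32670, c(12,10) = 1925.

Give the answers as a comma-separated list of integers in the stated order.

368411615, 37312275

r13: T_13,7=12×2637558+13339535=44990231; T_13,8=12×357423+2637558=6926634; T_13,9=12×32670+357423=749463; T_13,10=12×1925+32670=55770
r14: T_14,8=13×6926634+44990231=135036473; T_14,9=13×749463+6926634=16669653; T_14,10=13×55770+749463=1474473
r15: T_15,9=14×16669653+135036473=368411615; T_15,10=14×1474473+16669653=37312275
Read c(15,9) = 368411615, c(15,10) = 37312275.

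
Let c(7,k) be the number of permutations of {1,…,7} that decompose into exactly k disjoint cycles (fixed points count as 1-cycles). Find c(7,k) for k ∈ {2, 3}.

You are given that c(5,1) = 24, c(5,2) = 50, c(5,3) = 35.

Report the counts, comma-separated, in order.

1764, 1624

r6: T_6,1=5×24+0=120; T_6,2=5×50+24=274; T_6,3=5×35+50=225
r7: T_7,2=6×274+120=1764; T_7,3=6×225+274=1624
Read c(7,2) = 1764, c(7,3) = 1624.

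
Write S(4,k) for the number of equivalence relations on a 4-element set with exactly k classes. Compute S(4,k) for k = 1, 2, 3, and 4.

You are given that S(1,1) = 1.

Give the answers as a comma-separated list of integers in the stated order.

1, 7, 6, 1

@2  (2,1):1·1+0→1, (2,2):0·2+1→1
@3  (3,1):1·1+0→1, (3,2):1·2+1→3, (3,3):0·3+1→1
@4  (4,1):1·1+0→1, (4,2):3·2+1→7, (4,3):1·3+3→6, (4,4):0·4+1→1
Read S(4,1) = 1, S(4,2) = 7, S(4,3) = 6, S(4,4) = 1.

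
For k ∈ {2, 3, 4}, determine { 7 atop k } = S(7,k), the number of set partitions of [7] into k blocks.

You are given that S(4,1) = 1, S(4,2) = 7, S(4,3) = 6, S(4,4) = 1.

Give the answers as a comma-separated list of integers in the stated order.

63, 301, 350

@5  (5,1):1·1+0→1, (5,2):7·2+1→15, (5,3):6·3+7→25, (5,4):1·4+6→10
@6  (6,1):1·1+0→1, (6,2):15·2+1→31, (6,3):25·3+15→90, (6,4):10·4+25→65
@7  (7,2):31·2+1→63, (7,3):90·3+31→301, (7,4):65·4+90→350
Read S(7,2) = 63, S(7,3) = 301, S(7,4) = 350.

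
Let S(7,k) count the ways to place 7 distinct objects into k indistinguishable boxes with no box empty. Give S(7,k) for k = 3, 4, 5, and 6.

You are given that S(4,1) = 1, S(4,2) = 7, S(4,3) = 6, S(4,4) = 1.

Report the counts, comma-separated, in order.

301, 350, 140, 21

i=5: T(5,1)=0+1·1=1 | T(5,2)=1+2·7=15 | T(5,3)=7+3·6=25 | T(5,4)=6+4·1=10 | T(5,5)=1+5·0=1
i=6: T(6,2)=1+2·15=31 | T(6,3)=15+3·25=90 | T(6,4)=25+4·10=65 | T(6,5)=10+5·1=15 | T(6,6)=1+6·0=1
i=7: T(7,3)=31+3·90=301 | T(7,4)=90+4·65=350 | T(7,5)=65+5·15=140 | T(7,6)=15+6·1=21
Read S(7,3) = 301, S(7,4) = 350, S(7,5) = 140, S(7,6) = 21.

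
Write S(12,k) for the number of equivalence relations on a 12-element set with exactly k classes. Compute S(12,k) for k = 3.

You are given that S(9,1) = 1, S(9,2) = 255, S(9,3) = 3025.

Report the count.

86526

r10: T_10,1=1×1+0=1; T_10,2=2×255+1=511; T_10,3=3×3025+255=9330
r11: T_11,2=2×511+1=1023; T_11,3=3×9330+511=28501
r12: T_12,3=3×28501+1023=86526
Read S(12,3) = 86526.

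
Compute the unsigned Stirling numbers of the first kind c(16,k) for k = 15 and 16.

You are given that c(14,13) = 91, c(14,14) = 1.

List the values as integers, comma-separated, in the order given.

120, 1

@15  (15,14):1·14+91→105, (15,15):0·14+1→1
@16  (16,15):1·15+105→120, (16,16):0·15+1→1
Read c(16,15) = 120, c(16,16) = 1.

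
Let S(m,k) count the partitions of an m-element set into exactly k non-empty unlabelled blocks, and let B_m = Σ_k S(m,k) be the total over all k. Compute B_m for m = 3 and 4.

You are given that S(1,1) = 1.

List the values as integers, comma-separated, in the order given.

5, 15

row 2: T[2][1]=1·1+0=1  T[2][2]=2·0+1=1
row 3: T[3][1]=1·1+0=1  T[3][2]=2·1+1=3  T[3][3]=3·0+1=1
row 4: T[4][1]=1·1+0=1  T[4][2]=2·3+1=7  T[4][3]=3·1+3=6  T[4][4]=4·0+1=1
B_3 = ΣS(3,k) = 1+3+1 = 5
B_4 = ΣS(4,k) = 1+7+6+1 = 15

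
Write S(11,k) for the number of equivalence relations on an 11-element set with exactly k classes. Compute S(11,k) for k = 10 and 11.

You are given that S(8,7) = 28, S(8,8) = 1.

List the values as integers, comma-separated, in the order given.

55, 1

@9  (9,8):1·8+28→36, (9,9):0·9+1→1
@10  (10,9):1·9+36→45, (10,10):0·10+1→1
@11  (11,10):1·10+45→55, (11,11):0·11+1→1
Read S(11,10) = 55, S(11,11) = 1.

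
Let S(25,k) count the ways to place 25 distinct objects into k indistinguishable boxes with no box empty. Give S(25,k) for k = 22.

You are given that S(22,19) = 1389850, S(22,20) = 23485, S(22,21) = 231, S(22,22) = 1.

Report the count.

@23  (23,20):23485·20+1389850→1859550, (23,21):231·21+23485→28336, (23,22):1·22+231→253
@24  (24,21):28336·21+1859550→2454606, (24,22):253·22+28336→33902
@25  (25,22):33902·22+2454606→3200450
Read S(25,22) = 3200450.

3200450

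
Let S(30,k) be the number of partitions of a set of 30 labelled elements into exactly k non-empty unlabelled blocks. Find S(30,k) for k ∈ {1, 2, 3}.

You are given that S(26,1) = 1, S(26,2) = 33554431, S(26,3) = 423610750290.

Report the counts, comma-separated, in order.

r27: T_27,1=1×1+0=1; T_27,2=2×33554431+1=67108863; T_27,3=3×423610750290+33554431=1270865805301
r28: T_28,1=1×1+0=1; T_28,2=2×67108863+1=134217727; T_28,3=3×1270865805301+67108863=3812664524766
r29: T_29,1=1×1+0=1; T_29,2=2×134217727+1=268435455; T_29,3=3×3812664524766+134217727=11438127792025
r30: T_30,1=1×1+0=1; T_30,2=2×268435455+1=536870911; T_30,3=3×11438127792025+268435455=34314651811530
Read S(30,1) = 1, S(30,2) = 536870911, S(30,3) = 34314651811530.

1, 536870911, 34314651811530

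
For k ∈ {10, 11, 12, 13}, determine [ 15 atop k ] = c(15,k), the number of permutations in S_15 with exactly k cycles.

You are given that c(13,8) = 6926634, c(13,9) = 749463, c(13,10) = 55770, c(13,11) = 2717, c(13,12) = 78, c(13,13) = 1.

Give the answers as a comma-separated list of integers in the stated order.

37312275, 2749747, 143325, 5005

r14: T_14,9=13×749463+6926634=16669653; T_14,10=13×55770+749463=1474473; T_14,11=13×2717+55770=91091; T_14,12=13×78+2717=3731; T_14,13=13×1+78=91
r15: T_15,10=14×1474473+16669653=37312275; T_15,11=14×91091+1474473=2749747; T_15,12=14×3731+91091=143325; T_15,13=14×91+3731=5005
Read c(15,10) = 37312275, c(15,11) = 2749747, c(15,12) = 143325, c(15,13) = 5005.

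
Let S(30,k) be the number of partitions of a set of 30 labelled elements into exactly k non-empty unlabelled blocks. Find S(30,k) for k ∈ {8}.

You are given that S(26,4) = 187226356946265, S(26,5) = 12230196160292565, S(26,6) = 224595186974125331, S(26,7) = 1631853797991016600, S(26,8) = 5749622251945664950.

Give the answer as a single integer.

26383018684048108297800

row 27: T[27][5]=5·12230196160292565+187226356946265=61338207158409090  T[27][6]=6·224595186974125331+12230196160292565=1359801318005044551  T[27][7]=7·1631853797991016600+224595186974125331=11647571772911241531  T[27][8]=8·5749622251945664950+1631853797991016600=47628831813556336200
row 28: T[28][6]=6·1359801318005044551+61338207158409090=8220146115188676396  T[28][7]=7·11647571772911241531+1359801318005044551=82892803728383735268  T[28][8]=8·47628831813556336200+11647571772911241531=392678226281361931131
row 29: T[29][7]=7·82892803728383735268+8220146115188676396=588469772213874823272  T[29][8]=8·392678226281361931131+82892803728383735268=3224318613979279184316
row 30: T[30][8]=8·3224318613979279184316+588469772213874823272=26383018684048108297800
Read S(30,8) = 26383018684048108297800.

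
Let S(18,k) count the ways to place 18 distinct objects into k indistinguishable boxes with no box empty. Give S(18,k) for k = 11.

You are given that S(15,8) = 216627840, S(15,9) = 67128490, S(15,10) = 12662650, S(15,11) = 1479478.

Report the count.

8391004908

r16: T_16,9=9×67128490+216627840=820784250; T_16,10=10×12662650+67128490=193754990; T_16,11=11×1479478+12662650=28936908
r17: T_17,10=10×193754990+820784250=2758334150; T_17,11=11×28936908+193754990=512060978
r18: T_18,11=11×512060978+2758334150=8391004908
Read S(18,11) = 8391004908.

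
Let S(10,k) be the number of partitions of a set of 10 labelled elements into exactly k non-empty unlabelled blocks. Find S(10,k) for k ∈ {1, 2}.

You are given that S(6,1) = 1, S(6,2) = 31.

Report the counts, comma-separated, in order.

1, 511

i=7: T(7,1)=0+1·1=1 | T(7,2)=1+2·31=63
i=8: T(8,1)=0+1·1=1 | T(8,2)=1+2·63=127
i=9: T(9,1)=0+1·1=1 | T(9,2)=1+2·127=255
i=10: T(10,1)=0+1·1=1 | T(10,2)=1+2·255=511
Read S(10,1) = 1, S(10,2) = 511.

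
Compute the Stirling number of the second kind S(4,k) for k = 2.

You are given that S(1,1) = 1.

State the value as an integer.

i=2: T(2,1)=0+1·1=1 | T(2,2)=1+2·0=1
i=3: T(3,1)=0+1·1=1 | T(3,2)=1+2·1=3
i=4: T(4,2)=1+2·3=7
Read S(4,2) = 7.

7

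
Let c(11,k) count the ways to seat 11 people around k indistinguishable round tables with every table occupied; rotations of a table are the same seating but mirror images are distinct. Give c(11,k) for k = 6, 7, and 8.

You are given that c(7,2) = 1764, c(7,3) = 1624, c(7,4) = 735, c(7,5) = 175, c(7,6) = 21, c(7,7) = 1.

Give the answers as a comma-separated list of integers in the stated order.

902055, 157773, 18150

row 8: T[8][3]=7·1624+1764=13132  T[8][4]=7·735+1624=6769  T[8][5]=7·175+735=1960  T[8][6]=7·21+175=322  T[8][7]=7·1+21=28  T[8][8]=7·0+1=1
row 9: T[9][4]=8·6769+13132=67284  T[9][5]=8·1960+6769=22449  T[9][6]=8·322+1960=4536  T[9][7]=8·28+322=546  T[9][8]=8·1+28=36
row 10: T[10][5]=9·22449+67284=269325  T[10][6]=9·4536+22449=63273  T[10][7]=9·546+4536=9450  T[10][8]=9·36+546=870
row 11: T[11][6]=10·63273+269325=902055  T[11][7]=10·9450+63273=157773  T[11][8]=10·870+9450=18150
Read c(11,6) = 902055, c(11,7) = 157773, c(11,8) = 18150.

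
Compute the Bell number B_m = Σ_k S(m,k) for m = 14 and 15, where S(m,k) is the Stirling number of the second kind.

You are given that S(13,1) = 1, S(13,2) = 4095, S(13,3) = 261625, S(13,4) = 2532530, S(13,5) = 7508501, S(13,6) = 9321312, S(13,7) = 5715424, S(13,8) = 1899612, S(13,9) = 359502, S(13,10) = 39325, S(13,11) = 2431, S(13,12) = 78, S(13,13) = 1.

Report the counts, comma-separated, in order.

r14: T_14,1=1×1+0=1; T_14,2=2×4095+1=8191; T_14,3=3×261625+4095=788970; T_14,4=4×2532530+261625=10391745; T_14,5=5×7508501+2532530=40075035; T_14,6=6×9321312+7508501=63436373; T_14,7=7×5715424+9321312=49329280; T_14,8=8×1899612+5715424=20912320; T_14,9=9×359502+1899612=5135130; T_14,10=10×39325+359502=752752; T_14,11=11×2431+39325=66066; T_14,12=12×78+2431=3367; T_14,13=13×1+78=91; T_14,14=14×0+1=1
r15: T_15,1=1×1+0=1; T_15,2=2×8191+1=16383; T_15,3=3×788970+8191=2375101; T_15,4=4×10391745+788970=42355950; T_15,5=5×40075035+10391745=210766920; T_15,6=6×63436373+40075035=420693273; T_15,7=7×49329280+63436373=408741333; T_15,8=8×20912320+49329280=216627840; T_15,9=9×5135130+20912320=67128490; T_15,10=10×752752+5135130=12662650; T_15,11=11×66066+752752=1479478; T_15,12=12×3367+66066=106470; T_15,13=13×91+3367=4550; T_15,14=14×1+91=105; T_15,15=15×0+1=1
B_14 = ΣS(14,k) = 1+8191+788970+10391745+40075035+63436373+49329280+20912320+5135130+752752+66066+3367+91+1 = 190899322
B_15 = ΣS(15,k) = 1+16383+2375101+42355950+210766920+420693273+408741333+216627840+67128490+12662650+1479478+106470+4550+105+1 = 1382958545

190899322, 1382958545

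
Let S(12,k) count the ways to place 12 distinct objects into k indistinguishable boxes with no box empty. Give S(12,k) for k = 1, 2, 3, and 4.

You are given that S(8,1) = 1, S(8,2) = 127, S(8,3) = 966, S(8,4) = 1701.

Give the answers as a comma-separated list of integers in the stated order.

@9  (9,1):1·1+0→1, (9,2):127·2+1→255, (9,3):966·3+127→3025, (9,4):1701·4+966→7770
@10  (10,1):1·1+0→1, (10,2):255·2+1→511, (10,3):3025·3+255→9330, (10,4):7770·4+3025→34105
@11  (11,1):1·1+0→1, (11,2):511·2+1→1023, (11,3):9330·3+511→28501, (11,4):34105·4+9330→145750
@12  (12,1):1·1+0→1, (12,2):1023·2+1→2047, (12,3):28501·3+1023→86526, (12,4):145750·4+28501→611501
Read S(12,1) = 1, S(12,2) = 2047, S(12,3) = 86526, S(12,4) = 611501.

1, 2047, 86526, 611501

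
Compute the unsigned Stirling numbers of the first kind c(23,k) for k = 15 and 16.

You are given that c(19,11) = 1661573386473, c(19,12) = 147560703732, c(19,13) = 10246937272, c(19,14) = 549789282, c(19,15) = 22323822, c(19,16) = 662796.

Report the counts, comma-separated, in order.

r20: T_20,12=19×147560703732+1661573386473=4465226757381; T_20,13=19×10246937272+147560703732=342252511900; T_20,14=19×549789282+10246937272=20692933630; T_20,15=19×22323822+549789282=973941900; T_20,16=19×662796+22323822=34916946
r21: T_21,13=20×342252511900+4465226757381=11310276995381; T_21,14=20×20692933630+342252511900=756111184500; T_21,15=20×973941900+20692933630=40171771630; T_21,16=20×34916946+973941900=1672280820
r22: T_22,14=21×756111184500+11310276995381=27188611869881; T_22,15=21×40171771630+756111184500=1599718388730; T_22,16=21×1672280820+40171771630=75289668850
r23: T_23,15=22×1599718388730+27188611869881=62382416421941; T_23,16=22×75289668850+1599718388730=3256091103430
Read c(23,15) = 62382416421941, c(23,16) = 3256091103430.

62382416421941, 3256091103430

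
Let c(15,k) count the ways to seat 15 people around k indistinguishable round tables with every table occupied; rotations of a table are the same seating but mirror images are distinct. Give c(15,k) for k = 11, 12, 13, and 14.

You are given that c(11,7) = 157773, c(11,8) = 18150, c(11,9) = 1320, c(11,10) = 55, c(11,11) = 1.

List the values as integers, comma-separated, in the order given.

@12  (12,8):18150·11+157773→357423, (12,9):1320·11+18150→32670, (12,10):55·11+1320→1925, (12,11):1·11+55→66, (12,12):0·11+1→1
@13  (13,9):32670·12+357423→749463, (13,10):1925·12+32670→55770, (13,11):66·12+1925→2717, (13,12):1·12+66→78, (13,13):0·12+1→1
@14  (14,10):55770·13+749463→1474473, (14,11):2717·13+55770→91091, (14,12):78·13+2717→3731, (14,13):1·13+78→91, (14,14):0·13+1→1
@15  (15,11):91091·14+1474473→2749747, (15,12):3731·14+91091→143325, (15,13):91·14+3731→5005, (15,14):1·14+91→105
Read c(15,11) = 2749747, c(15,12) = 143325, c(15,13) = 5005, c(15,14) = 105.

2749747, 143325, 5005, 105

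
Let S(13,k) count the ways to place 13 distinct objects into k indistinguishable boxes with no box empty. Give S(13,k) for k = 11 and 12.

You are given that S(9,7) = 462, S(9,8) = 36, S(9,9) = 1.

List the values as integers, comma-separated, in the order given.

2431, 78

[10] T[10,8]:8*36+462=750 · T[10,9]:9*1+36=45 · T[10,10]:10*0+1=1
[11] T[11,9]:9*45+750=1155 · T[11,10]:10*1+45=55 · T[11,11]:11*0+1=1
[12] T[12,10]:10*55+1155=1705 · T[12,11]:11*1+55=66 · T[12,12]:12*0+1=1
[13] T[13,11]:11*66+1705=2431 · T[13,12]:12*1+66=78
Read S(13,11) = 2431, S(13,12) = 78.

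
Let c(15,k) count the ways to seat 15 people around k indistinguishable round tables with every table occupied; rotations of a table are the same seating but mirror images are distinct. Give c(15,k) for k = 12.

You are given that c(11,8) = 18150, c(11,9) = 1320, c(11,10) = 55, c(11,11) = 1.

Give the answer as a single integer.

row 12: T[12][9]=11·1320+18150=32670  T[12][10]=11·55+1320=1925  T[12][11]=11·1+55=66  T[12][12]=11·0+1=1
row 13: T[13][10]=12·1925+32670=55770  T[13][11]=12·66+1925=2717  T[13][12]=12·1+66=78
row 14: T[14][11]=13·2717+55770=91091  T[14][12]=13·78+2717=3731
row 15: T[15][12]=14·3731+91091=143325
Read c(15,12) = 143325.

143325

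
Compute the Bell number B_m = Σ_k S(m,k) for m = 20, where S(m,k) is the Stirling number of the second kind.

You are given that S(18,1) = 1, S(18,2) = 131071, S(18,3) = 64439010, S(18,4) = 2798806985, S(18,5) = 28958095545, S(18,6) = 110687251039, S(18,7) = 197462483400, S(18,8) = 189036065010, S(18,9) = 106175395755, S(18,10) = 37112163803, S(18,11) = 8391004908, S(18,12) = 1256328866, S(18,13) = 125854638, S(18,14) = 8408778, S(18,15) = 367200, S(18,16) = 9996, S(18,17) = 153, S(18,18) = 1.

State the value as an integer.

51724158235372

row 19: T[19][1]=1·1+0=1  T[19][2]=2·131071+1=262143  T[19][3]=3·64439010+131071=193448101  T[19][4]=4·2798806985+64439010=11259666950  T[19][5]=5·28958095545+2798806985=147589284710  T[19][6]=6·110687251039+28958095545=693081601779  T[19][7]=7·197462483400+110687251039=1492924634839  T[19][8]=8·189036065010+197462483400=1709751003480  T[19][9]=9·106175395755+189036065010=1144614626805  T[19][10]=10·37112163803+106175395755=477297033785  T[19][11]=11·8391004908+37112163803=129413217791  T[19][12]=12·1256328866+8391004908=23466951300  T[19][13]=13·125854638+1256328866=2892439160  T[19][14]=14·8408778+125854638=243577530  T[19][15]=15·367200+8408778=13916778  T[19][16]=16·9996+367200=527136  T[19][17]=17·153+9996=12597  T[19][18]=18·1+153=171  T[19][19]=19·0+1=1
row 20: T[20][1]=1·1+0=1  T[20][2]=2·262143+1=524287  T[20][3]=3·193448101+262143=580606446  T[20][4]=4·11259666950+193448101=45232115901  T[20][5]=5·147589284710+11259666950=749206090500  T[20][6]=6·693081601779+147589284710=4306078895384  T[20][7]=7·1492924634839+693081601779=11143554045652  T[20][8]=8·1709751003480+1492924634839=15170932662679  T[20][9]=9·1144614626805+1709751003480=12011282644725  T[20][10]=10·477297033785+1144614626805=5917584964655  T[20][11]=11·129413217791+477297033785=1900842429486  T[20][12]=12·23466951300+129413217791=411016633391  T[20][13]=13·2892439160+23466951300=61068660380  T[20][14]=14·243577530+2892439160=6302524580  T[20][15]=15·13916778+243577530=452329200  T[20][16]=16·527136+13916778=22350954  T[20][17]=17·12597+527136=741285  T[20][18]=18·171+12597=15675  T[20][19]=19·1+171=190  T[20][20]=20·0+1=1
B_20 = ΣS(20,k) = 1+524287+580606446+45232115901+749206090500+4306078895384+11143554045652+15170932662679+12011282644725+5917584964655+1900842429486+411016633391+61068660380+6302524580+452329200+22350954+741285+15675+190+1 = 51724158235372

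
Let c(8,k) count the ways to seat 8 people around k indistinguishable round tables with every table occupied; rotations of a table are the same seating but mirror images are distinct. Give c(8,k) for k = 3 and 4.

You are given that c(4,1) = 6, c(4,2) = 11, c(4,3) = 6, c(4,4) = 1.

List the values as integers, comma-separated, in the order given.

row 5: T[5][1]=4·6+0=24  T[5][2]=4·11+6=50  T[5][3]=4·6+11=35  T[5][4]=4·1+6=10
row 6: T[6][1]=5·24+0=120  T[6][2]=5·50+24=274  T[6][3]=5·35+50=225  T[6][4]=5·10+35=85
row 7: T[7][2]=6·274+120=1764  T[7][3]=6·225+274=1624  T[7][4]=6·85+225=735
row 8: T[8][3]=7·1624+1764=13132  T[8][4]=7·735+1624=6769
Read c(8,3) = 13132, c(8,4) = 6769.

13132, 6769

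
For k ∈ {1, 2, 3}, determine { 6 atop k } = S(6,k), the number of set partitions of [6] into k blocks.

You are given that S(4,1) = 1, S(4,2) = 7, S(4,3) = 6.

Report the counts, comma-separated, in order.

1, 31, 90

i=5: T(5,1)=0+1·1=1 | T(5,2)=1+2·7=15 | T(5,3)=7+3·6=25
i=6: T(6,1)=0+1·1=1 | T(6,2)=1+2·15=31 | T(6,3)=15+3·25=90
Read S(6,1) = 1, S(6,2) = 31, S(6,3) = 90.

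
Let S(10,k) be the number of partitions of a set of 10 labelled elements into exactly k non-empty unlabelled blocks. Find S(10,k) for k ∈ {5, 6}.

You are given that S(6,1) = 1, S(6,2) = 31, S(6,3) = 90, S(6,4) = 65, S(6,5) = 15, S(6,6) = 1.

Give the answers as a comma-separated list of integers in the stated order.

i=7: T(7,2)=1+2·31=63 | T(7,3)=31+3·90=301 | T(7,4)=90+4·65=350 | T(7,5)=65+5·15=140 | T(7,6)=15+6·1=21
i=8: T(8,3)=63+3·301=966 | T(8,4)=301+4·350=1701 | T(8,5)=350+5·140=1050 | T(8,6)=140+6·21=266
i=9: T(9,4)=966+4·1701=7770 | T(9,5)=1701+5·1050=6951 | T(9,6)=1050+6·266=2646
i=10: T(10,5)=7770+5·6951=42525 | T(10,6)=6951+6·2646=22827
Read S(10,5) = 42525, S(10,6) = 22827.

42525, 22827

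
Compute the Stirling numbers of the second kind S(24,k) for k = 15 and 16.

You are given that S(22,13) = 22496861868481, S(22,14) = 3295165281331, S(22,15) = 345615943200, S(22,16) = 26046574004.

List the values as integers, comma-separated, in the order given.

195820242247080, 20677182465555

@23  (23,14):3295165281331·14+22496861868481→68629175807115, (23,15):345615943200·15+3295165281331→8479404429331, (23,16):26046574004·16+345615943200→762361127264
@24  (24,15):8479404429331·15+68629175807115→195820242247080, (24,16):762361127264·16+8479404429331→20677182465555
Read S(24,15) = 195820242247080, S(24,16) = 20677182465555.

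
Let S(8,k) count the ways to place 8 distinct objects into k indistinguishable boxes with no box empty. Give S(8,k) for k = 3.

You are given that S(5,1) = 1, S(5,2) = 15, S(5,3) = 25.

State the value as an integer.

[6] T[6,1]:1*1+0=1 · T[6,2]:2*15+1=31 · T[6,3]:3*25+15=90
[7] T[7,2]:2*31+1=63 · T[7,3]:3*90+31=301
[8] T[8,3]:3*301+63=966
Read S(8,3) = 966.

966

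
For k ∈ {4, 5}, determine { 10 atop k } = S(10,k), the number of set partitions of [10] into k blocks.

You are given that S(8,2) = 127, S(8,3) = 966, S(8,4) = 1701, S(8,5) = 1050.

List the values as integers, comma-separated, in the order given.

row 9: T[9][3]=3·966+127=3025  T[9][4]=4·1701+966=7770  T[9][5]=5·1050+1701=6951
row 10: T[10][4]=4·7770+3025=34105  T[10][5]=5·6951+7770=42525
Read S(10,4) = 34105, S(10,5) = 42525.

34105, 42525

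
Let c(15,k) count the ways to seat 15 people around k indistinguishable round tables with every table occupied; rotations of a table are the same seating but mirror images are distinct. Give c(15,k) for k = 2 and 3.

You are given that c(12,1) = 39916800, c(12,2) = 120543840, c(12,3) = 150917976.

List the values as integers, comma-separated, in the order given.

row 13: T[13][1]=12·39916800+0=479001600  T[13][2]=12·120543840+39916800=1486442880  T[13][3]=12·150917976+120543840=1931559552
row 14: T[14][1]=13·479001600+0=6227020800  T[14][2]=13·1486442880+479001600=19802759040  T[14][3]=13·1931559552+1486442880=26596717056
row 15: T[15][2]=14·19802759040+6227020800=283465647360  T[15][3]=14·26596717056+19802759040=392156797824
Read c(15,2) = 283465647360, c(15,3) = 392156797824.

283465647360, 392156797824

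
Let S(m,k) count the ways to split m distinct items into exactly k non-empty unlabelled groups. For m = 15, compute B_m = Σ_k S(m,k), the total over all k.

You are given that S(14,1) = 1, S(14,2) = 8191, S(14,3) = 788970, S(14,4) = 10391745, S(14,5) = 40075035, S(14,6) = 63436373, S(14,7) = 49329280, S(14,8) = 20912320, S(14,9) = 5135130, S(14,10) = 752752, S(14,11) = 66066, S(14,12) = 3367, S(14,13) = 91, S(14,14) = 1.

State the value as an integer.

1382958545

i=15: T(15,1)=0+1·1=1 | T(15,2)=1+2·8191=16383 | T(15,3)=8191+3·788970=2375101 | T(15,4)=788970+4·10391745=42355950 | T(15,5)=10391745+5·40075035=210766920 | T(15,6)=40075035+6·63436373=420693273 | T(15,7)=63436373+7·49329280=408741333 | T(15,8)=49329280+8·20912320=216627840 | T(15,9)=20912320+9·5135130=67128490 | T(15,10)=5135130+10·752752=12662650 | T(15,11)=752752+11·66066=1479478 | T(15,12)=66066+12·3367=106470 | T(15,13)=3367+13·91=4550 | T(15,14)=91+14·1=105 | T(15,15)=1+15·0=1
B_15 = ΣS(15,k) = 1+16383+2375101+42355950+210766920+420693273+408741333+216627840+67128490+12662650+1479478+106470+4550+105+1 = 1382958545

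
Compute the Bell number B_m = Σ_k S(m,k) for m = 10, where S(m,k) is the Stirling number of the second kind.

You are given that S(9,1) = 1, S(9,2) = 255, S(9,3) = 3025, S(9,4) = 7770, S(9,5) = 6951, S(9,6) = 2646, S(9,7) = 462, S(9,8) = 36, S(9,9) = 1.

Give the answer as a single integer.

row 10: T[10][1]=1·1+0=1  T[10][2]=2·255+1=511  T[10][3]=3·3025+255=9330  T[10][4]=4·7770+3025=34105  T[10][5]=5·6951+7770=42525  T[10][6]=6·2646+6951=22827  T[10][7]=7·462+2646=5880  T[10][8]=8·36+462=750  T[10][9]=9·1+36=45  T[10][10]=10·0+1=1
B_10 = ΣS(10,k) = 1+511+9330+34105+42525+22827+5880+750+45+1 = 115975

115975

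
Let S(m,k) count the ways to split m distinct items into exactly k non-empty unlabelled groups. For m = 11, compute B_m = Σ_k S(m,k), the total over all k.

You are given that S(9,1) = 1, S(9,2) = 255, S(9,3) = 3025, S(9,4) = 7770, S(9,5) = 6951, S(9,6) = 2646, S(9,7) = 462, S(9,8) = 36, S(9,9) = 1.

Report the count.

678570

row 10: T[10][1]=1·1+0=1  T[10][2]=2·255+1=511  T[10][3]=3·3025+255=9330  T[10][4]=4·7770+3025=34105  T[10][5]=5·6951+7770=42525  T[10][6]=6·2646+6951=22827  T[10][7]=7·462+2646=5880  T[10][8]=8·36+462=750  T[10][9]=9·1+36=45  T[10][10]=10·0+1=1
row 11: T[11][1]=1·1+0=1  T[11][2]=2·511+1=1023  T[11][3]=3·9330+511=28501  T[11][4]=4·34105+9330=145750  T[11][5]=5·42525+34105=246730  T[11][6]=6·22827+42525=179487  T[11][7]=7·5880+22827=63987  T[11][8]=8·750+5880=11880  T[11][9]=9·45+750=1155  T[11][10]=10·1+45=55  T[11][11]=11·0+1=1
B_11 = ΣS(11,k) = 1+1023+28501+145750+246730+179487+63987+11880+1155+55+1 = 678570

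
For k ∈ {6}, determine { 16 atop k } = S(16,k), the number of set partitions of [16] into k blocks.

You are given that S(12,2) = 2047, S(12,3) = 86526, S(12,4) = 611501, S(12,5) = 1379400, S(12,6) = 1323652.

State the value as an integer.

2734926558

row 13: T[13][3]=3·86526+2047=261625  T[13][4]=4·611501+86526=2532530  T[13][5]=5·1379400+611501=7508501  T[13][6]=6·1323652+1379400=9321312
row 14: T[14][4]=4·2532530+261625=10391745  T[14][5]=5·7508501+2532530=40075035  T[14][6]=6·9321312+7508501=63436373
row 15: T[15][5]=5·40075035+10391745=210766920  T[15][6]=6·63436373+40075035=420693273
row 16: T[16][6]=6·420693273+210766920=2734926558
Read S(16,6) = 2734926558.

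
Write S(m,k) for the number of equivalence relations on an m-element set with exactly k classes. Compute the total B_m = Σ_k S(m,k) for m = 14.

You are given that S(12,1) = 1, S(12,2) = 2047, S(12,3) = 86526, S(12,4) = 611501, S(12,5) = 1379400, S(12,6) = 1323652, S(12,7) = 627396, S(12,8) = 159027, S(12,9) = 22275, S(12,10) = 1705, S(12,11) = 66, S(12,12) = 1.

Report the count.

row 13: T[13][1]=1·1+0=1  T[13][2]=2·2047+1=4095  T[13][3]=3·86526+2047=261625  T[13][4]=4·611501+86526=2532530  T[13][5]=5·1379400+611501=7508501  T[13][6]=6·1323652+1379400=9321312  T[13][7]=7·627396+1323652=5715424  T[13][8]=8·159027+627396=1899612  T[13][9]=9·22275+159027=359502  T[13][10]=10·1705+22275=39325  T[13][11]=11·66+1705=2431  T[13][12]=12·1+66=78  T[13][13]=13·0+1=1
row 14: T[14][1]=1·1+0=1  T[14][2]=2·4095+1=8191  T[14][3]=3·261625+4095=788970  T[14][4]=4·2532530+261625=10391745  T[14][5]=5·7508501+2532530=40075035  T[14][6]=6·9321312+7508501=63436373  T[14][7]=7·5715424+9321312=49329280  T[14][8]=8·1899612+5715424=20912320  T[14][9]=9·359502+1899612=5135130  T[14][10]=10·39325+359502=752752  T[14][11]=11·2431+39325=66066  T[14][12]=12·78+2431=3367  T[14][13]=13·1+78=91  T[14][14]=14·0+1=1
B_14 = ΣS(14,k) = 1+8191+788970+10391745+40075035+63436373+49329280+20912320+5135130+752752+66066+3367+91+1 = 190899322

190899322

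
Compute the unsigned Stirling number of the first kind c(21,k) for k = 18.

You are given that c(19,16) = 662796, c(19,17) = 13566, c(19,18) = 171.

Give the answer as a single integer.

row 20: T[20][17]=19·13566+662796=920550  T[20][18]=19·171+13566=16815
row 21: T[21][18]=20·16815+920550=1256850
Read c(21,18) = 1256850.

1256850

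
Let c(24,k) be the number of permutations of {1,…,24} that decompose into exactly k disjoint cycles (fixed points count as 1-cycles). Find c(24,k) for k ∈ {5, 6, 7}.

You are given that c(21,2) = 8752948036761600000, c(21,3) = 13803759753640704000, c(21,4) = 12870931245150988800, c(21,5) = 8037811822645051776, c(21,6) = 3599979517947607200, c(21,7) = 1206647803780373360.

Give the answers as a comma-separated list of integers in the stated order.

105005310755917452984576, 50779532534302850198976, 18588776355051949776576

@22  (22,3):13803759753640704000·21+8752948036761600000→298631902863216384000, (22,4):12870931245150988800·21+13803759753640704000→284093315901811468800, (22,5):8037811822645051776·21+12870931245150988800→181664979520697076096, (22,6):3599979517947607200·21+8037811822645051776→83637381699544802976, (22,7):1206647803780373360·21+3599979517947607200→28939583397335447760
@23  (23,4):284093315901811468800·22+298631902863216384000→6548684852703068697600, (23,5):181664979520697076096·22+284093315901811468800→4280722865357147142912, (23,6):83637381699544802976·22+181664979520697076096→2021687376910682741568, (23,7):28939583397335447760·22+83637381699544802976→720308216440924653696
@24  (24,5):4280722865357147142912·23+6548684852703068697600→105005310755917452984576, (24,6):2021687376910682741568·23+4280722865357147142912→50779532534302850198976, (24,7):720308216440924653696·23+2021687376910682741568→18588776355051949776576
Read c(24,5) = 105005310755917452984576, c(24,6) = 50779532534302850198976, c(24,7) = 18588776355051949776576.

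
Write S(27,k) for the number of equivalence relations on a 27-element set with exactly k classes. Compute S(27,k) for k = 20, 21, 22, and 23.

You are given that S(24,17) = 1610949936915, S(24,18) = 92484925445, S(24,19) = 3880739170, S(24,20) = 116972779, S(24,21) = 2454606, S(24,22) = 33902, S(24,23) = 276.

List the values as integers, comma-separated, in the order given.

12246296312250, 495564056130, 15015551265, 333832005

i=25: T(25,18)=1610949936915+18·92484925445=3275678594925 | T(25,19)=92484925445+19·3880739170=166218969675 | T(25,20)=3880739170+20·116972779=6220194750 | T(25,21)=116972779+21·2454606=168519505 | T(25,22)=2454606+22·33902=3200450 | T(25,23)=33902+23·276=40250
i=26: T(26,19)=3275678594925+19·166218969675=6433839018750 | T(26,20)=166218969675+20·6220194750=290622864675 | T(26,21)=6220194750+21·168519505=9759104355 | T(26,22)=168519505+22·3200450=238929405 | T(26,23)=3200450+23·40250=4126200
i=27: T(27,20)=6433839018750+20·290622864675=12246296312250 | T(27,21)=290622864675+21·9759104355=495564056130 | T(27,22)=9759104355+22·238929405=15015551265 | T(27,23)=238929405+23·4126200=333832005
Read S(27,20) = 12246296312250, S(27,21) = 495564056130, S(27,22) = 15015551265, S(27,23) = 333832005.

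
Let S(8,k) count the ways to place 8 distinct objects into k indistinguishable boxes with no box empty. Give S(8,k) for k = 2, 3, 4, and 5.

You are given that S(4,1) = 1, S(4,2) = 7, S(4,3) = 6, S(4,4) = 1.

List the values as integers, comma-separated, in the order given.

row 5: T[5][1]=1·1+0=1  T[5][2]=2·7+1=15  T[5][3]=3·6+7=25  T[5][4]=4·1+6=10  T[5][5]=5·0+1=1
row 6: T[6][1]=1·1+0=1  T[6][2]=2·15+1=31  T[6][3]=3·25+15=90  T[6][4]=4·10+25=65  T[6][5]=5·1+10=15
row 7: T[7][1]=1·1+0=1  T[7][2]=2·31+1=63  T[7][3]=3·90+31=301  T[7][4]=4·65+90=350  T[7][5]=5·15+65=140
row 8: T[8][2]=2·63+1=127  T[8][3]=3·301+63=966  T[8][4]=4·350+301=1701  T[8][5]=5·140+350=1050
Read S(8,2) = 127, S(8,3) = 966, S(8,4) = 1701, S(8,5) = 1050.

127, 966, 1701, 1050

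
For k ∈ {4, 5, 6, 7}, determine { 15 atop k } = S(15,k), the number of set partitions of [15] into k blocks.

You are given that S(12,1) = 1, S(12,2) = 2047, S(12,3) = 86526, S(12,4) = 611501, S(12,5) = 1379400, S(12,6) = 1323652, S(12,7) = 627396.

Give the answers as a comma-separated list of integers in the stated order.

42355950, 210766920, 420693273, 408741333

r13: T_13,2=2×2047+1=4095; T_13,3=3×86526+2047=261625; T_13,4=4×611501+86526=2532530; T_13,5=5×1379400+611501=7508501; T_13,6=6×1323652+1379400=9321312; T_13,7=7×627396+1323652=5715424
r14: T_14,3=3×261625+4095=788970; T_14,4=4×2532530+261625=10391745; T_14,5=5×7508501+2532530=40075035; T_14,6=6×9321312+7508501=63436373; T_14,7=7×5715424+9321312=49329280
r15: T_15,4=4×10391745+788970=42355950; T_15,5=5×40075035+10391745=210766920; T_15,6=6×63436373+40075035=420693273; T_15,7=7×49329280+63436373=408741333
Read S(15,4) = 42355950, S(15,5) = 210766920, S(15,6) = 420693273, S(15,7) = 408741333.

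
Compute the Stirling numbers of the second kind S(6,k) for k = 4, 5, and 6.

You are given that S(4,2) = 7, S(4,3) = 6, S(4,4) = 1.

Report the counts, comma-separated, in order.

65, 15, 1

@5  (5,3):6·3+7→25, (5,4):1·4+6→10, (5,5):0·5+1→1
@6  (6,4):10·4+25→65, (6,5):1·5+10→15, (6,6):0·6+1→1
Read S(6,4) = 65, S(6,5) = 15, S(6,6) = 1.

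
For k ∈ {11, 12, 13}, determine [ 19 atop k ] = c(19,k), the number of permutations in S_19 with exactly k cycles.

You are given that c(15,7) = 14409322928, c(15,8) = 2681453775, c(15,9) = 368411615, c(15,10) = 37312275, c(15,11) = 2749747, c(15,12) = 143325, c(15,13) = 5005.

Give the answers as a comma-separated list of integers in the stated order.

[16] T[16,8]:15*2681453775+14409322928=54631129553 · T[16,9]:15*368411615+2681453775=8207628000 · T[16,10]:15*37312275+368411615=928095740 · T[16,11]:15*2749747+37312275=78558480 · T[16,12]:15*143325+2749747=4899622 · T[16,13]:15*5005+143325=218400
[17] T[17,9]:16*8207628000+54631129553=185953177553 · T[17,10]:16*928095740+8207628000=23057159840 · T[17,11]:16*78558480+928095740=2185031420 · T[17,12]:16*4899622+78558480=156952432 · T[17,13]:16*218400+4899622=8394022
[18] T[18,10]:17*23057159840+185953177553=577924894833 · T[18,11]:17*2185031420+23057159840=60202693980 · T[18,12]:17*156952432+2185031420=4853222764 · T[18,13]:17*8394022+156952432=299650806
[19] T[19,11]:18*60202693980+577924894833=1661573386473 · T[19,12]:18*4853222764+60202693980=147560703732 · T[19,13]:18*299650806+4853222764=10246937272
Read c(19,11) = 1661573386473, c(19,12) = 147560703732, c(19,13) = 10246937272.

1661573386473, 147560703732, 10246937272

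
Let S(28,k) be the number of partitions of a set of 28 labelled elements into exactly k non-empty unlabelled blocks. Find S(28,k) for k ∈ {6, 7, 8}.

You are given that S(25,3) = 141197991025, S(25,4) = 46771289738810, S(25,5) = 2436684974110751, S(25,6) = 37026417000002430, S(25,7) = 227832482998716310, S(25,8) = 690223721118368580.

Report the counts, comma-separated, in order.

r26: T_26,4=4×46771289738810+141197991025=187226356946265; T_26,5=5×2436684974110751+46771289738810=12230196160292565; T_26,6=6×37026417000002430+2436684974110751=224595186974125331; T_26,7=7×227832482998716310+37026417000002430=1631853797991016600; T_26,8=8×690223721118368580+227832482998716310=5749622251945664950
r27: T_27,5=5×12230196160292565+187226356946265=61338207158409090; T_27,6=6×224595186974125331+12230196160292565=1359801318005044551; T_27,7=7×1631853797991016600+224595186974125331=11647571772911241531; T_27,8=8×5749622251945664950+1631853797991016600=47628831813556336200
r28: T_28,6=6×1359801318005044551+61338207158409090=8220146115188676396; T_28,7=7×11647571772911241531+1359801318005044551=82892803728383735268; T_28,8=8×47628831813556336200+11647571772911241531=392678226281361931131
Read S(28,6) = 8220146115188676396, S(28,7) = 82892803728383735268, S(28,8) = 392678226281361931131.

8220146115188676396, 82892803728383735268, 392678226281361931131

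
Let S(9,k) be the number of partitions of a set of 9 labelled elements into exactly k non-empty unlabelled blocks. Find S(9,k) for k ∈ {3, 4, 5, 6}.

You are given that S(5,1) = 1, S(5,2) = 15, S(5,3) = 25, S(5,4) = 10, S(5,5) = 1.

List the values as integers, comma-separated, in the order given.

i=6: T(6,1)=0+1·1=1 | T(6,2)=1+2·15=31 | T(6,3)=15+3·25=90 | T(6,4)=25+4·10=65 | T(6,5)=10+5·1=15 | T(6,6)=1+6·0=1
i=7: T(7,1)=0+1·1=1 | T(7,2)=1+2·31=63 | T(7,3)=31+3·90=301 | T(7,4)=90+4·65=350 | T(7,5)=65+5·15=140 | T(7,6)=15+6·1=21
i=8: T(8,2)=1+2·63=127 | T(8,3)=63+3·301=966 | T(8,4)=301+4·350=1701 | T(8,5)=350+5·140=1050 | T(8,6)=140+6·21=266
i=9: T(9,3)=127+3·966=3025 | T(9,4)=966+4·1701=7770 | T(9,5)=1701+5·1050=6951 | T(9,6)=1050+6·266=2646
Read S(9,3) = 3025, S(9,4) = 7770, S(9,5) = 6951, S(9,6) = 2646.

3025, 7770, 6951, 2646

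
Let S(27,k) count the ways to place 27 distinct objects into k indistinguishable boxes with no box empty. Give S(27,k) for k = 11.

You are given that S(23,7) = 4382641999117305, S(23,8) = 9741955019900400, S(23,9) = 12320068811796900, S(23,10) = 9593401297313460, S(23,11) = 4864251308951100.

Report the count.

123519417123830092365

[24] T[24,8]:8*9741955019900400+4382641999117305=82318282158320505 · T[24,9]:9*12320068811796900+9741955019900400=120622574326072500 · T[24,10]:10*9593401297313460+12320068811796900=108254081784931500 · T[24,11]:11*4864251308951100+9593401297313460=63100165695775560
[25] T[25,9]:9*120622574326072500+82318282158320505=1167921451092973005 · T[25,10]:10*108254081784931500+120622574326072500=1203163392175387500 · T[25,11]:11*63100165695775560+108254081784931500=802355904438462660
[26] T[26,10]:10*1203163392175387500+1167921451092973005=13199555372846848005 · T[26,11]:11*802355904438462660+1203163392175387500=10029078340998476760
[27] T[27,11]:11*10029078340998476760+13199555372846848005=123519417123830092365
Read S(27,11) = 123519417123830092365.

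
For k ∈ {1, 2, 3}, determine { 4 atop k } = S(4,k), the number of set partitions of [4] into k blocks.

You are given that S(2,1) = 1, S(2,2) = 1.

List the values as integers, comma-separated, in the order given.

@3  (3,1):1·1+0→1, (3,2):1·2+1→3, (3,3):0·3+1→1
@4  (4,1):1·1+0→1, (4,2):3·2+1→7, (4,3):1·3+3→6
Read S(4,1) = 1, S(4,2) = 7, S(4,3) = 6.

1, 7, 6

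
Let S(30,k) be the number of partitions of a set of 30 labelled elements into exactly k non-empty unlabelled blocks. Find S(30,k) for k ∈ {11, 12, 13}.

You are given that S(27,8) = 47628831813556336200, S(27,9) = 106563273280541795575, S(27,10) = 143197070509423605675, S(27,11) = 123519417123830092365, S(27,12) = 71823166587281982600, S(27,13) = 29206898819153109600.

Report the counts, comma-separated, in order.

215047101560666876619690, 177979707061075333384555, 102442517922081938561415

i=28: T(28,9)=47628831813556336200+9·106563273280541795575=1006698291338432496375 | T(28,10)=106563273280541795575+10·143197070509423605675=1538533978374777852325 | T(28,11)=143197070509423605675+11·123519417123830092365=1501910658871554621690 | T(28,12)=123519417123830092365+12·71823166587281982600=985397416171213883565 | T(28,13)=71823166587281982600+13·29206898819153109600=451512851236272407400
i=29: T(29,10)=1006698291338432496375+10·1538533978374777852325=16392038075086211019625 | T(29,11)=1538533978374777852325+11·1501910658871554621690=18059551225961878690915 | T(29,12)=1501910658871554621690+12·985397416171213883565=13326679652926121224470 | T(29,13)=985397416171213883565+13·451512851236272407400=6855064482242755179765
i=30: T(30,11)=16392038075086211019625+11·18059551225961878690915=215047101560666876619690 | T(30,12)=18059551225961878690915+12·13326679652926121224470=177979707061075333384555 | T(30,13)=13326679652926121224470+13·6855064482242755179765=102442517922081938561415
Read S(30,11) = 215047101560666876619690, S(30,12) = 177979707061075333384555, S(30,13) = 102442517922081938561415.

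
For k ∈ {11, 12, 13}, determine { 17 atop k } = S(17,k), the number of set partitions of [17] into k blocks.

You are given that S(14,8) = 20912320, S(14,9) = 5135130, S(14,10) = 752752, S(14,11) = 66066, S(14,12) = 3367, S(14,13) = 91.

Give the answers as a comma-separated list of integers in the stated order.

i=15: T(15,9)=20912320+9·5135130=67128490 | T(15,10)=5135130+10·752752=12662650 | T(15,11)=752752+11·66066=1479478 | T(15,12)=66066+12·3367=106470 | T(15,13)=3367+13·91=4550
i=16: T(16,10)=67128490+10·12662650=193754990 | T(16,11)=12662650+11·1479478=28936908 | T(16,12)=1479478+12·106470=2757118 | T(16,13)=106470+13·4550=165620
i=17: T(17,11)=193754990+11·28936908=512060978 | T(17,12)=28936908+12·2757118=62022324 | T(17,13)=2757118+13·165620=4910178
Read S(17,11) = 512060978, S(17,12) = 62022324, S(17,13) = 4910178.

512060978, 62022324, 4910178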